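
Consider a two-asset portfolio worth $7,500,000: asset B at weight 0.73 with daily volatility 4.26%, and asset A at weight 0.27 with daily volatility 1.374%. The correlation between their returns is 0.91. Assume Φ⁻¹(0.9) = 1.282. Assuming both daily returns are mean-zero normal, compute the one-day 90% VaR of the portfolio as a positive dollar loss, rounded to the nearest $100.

σ_p² = 0.73²·4.26² + 0.27²·1.374² + 2·0.91·0.73·0.27·4.26·1.374 = 11.9082 (%²).
σ_p = √11.9082 = 3.451%.
VaR = 1.282 × 3.451% = 4.424%; on $7,500,000 that is $331,800.

$331,800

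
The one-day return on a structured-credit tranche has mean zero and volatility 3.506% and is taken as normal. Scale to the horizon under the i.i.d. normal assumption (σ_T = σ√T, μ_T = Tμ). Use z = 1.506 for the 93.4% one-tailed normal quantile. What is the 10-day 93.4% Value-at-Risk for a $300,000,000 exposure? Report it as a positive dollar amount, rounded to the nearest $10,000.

$50,090,000

σ_{10d} = 3.506% × √10 = 11.087%.
VaR = 1.506 × 11.087% = 16.697%.
On $300,000,000: 0.16697 × $300,000,000 = $50,091,000.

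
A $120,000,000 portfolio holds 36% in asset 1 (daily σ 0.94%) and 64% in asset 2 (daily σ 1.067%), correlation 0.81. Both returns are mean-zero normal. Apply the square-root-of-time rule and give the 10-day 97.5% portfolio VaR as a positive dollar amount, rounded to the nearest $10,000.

$7,270,000

σ_p = √(0.36²·0.94² + 0.64²·1.067² + 2·0.81·0.36·0.64·0.94·1.067) = 0.977%.
σ_{10d} = 0.977% × √10 = 3.090%.
z(97.5%) = 1.960.
VaR = 1.960 × 3.090% = 6.056%; on $120,000,000 that is $7,267,200.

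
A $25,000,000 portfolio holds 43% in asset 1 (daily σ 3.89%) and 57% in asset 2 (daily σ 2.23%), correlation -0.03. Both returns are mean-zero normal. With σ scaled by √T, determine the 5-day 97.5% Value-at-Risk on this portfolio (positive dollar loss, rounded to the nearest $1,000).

σ_p = √(0.43²·3.89² + 0.57²·2.23² + 2·-0.03·0.43·0.57·3.89·2.23) = 2.070%.
σ_{5d} = 2.070% × √5 = 4.629%.
z(97.5%) = 1.960.
VaR = 1.960 × 4.629% = 9.073%; on $25,000,000 that is $2,268,250.

$2,268,000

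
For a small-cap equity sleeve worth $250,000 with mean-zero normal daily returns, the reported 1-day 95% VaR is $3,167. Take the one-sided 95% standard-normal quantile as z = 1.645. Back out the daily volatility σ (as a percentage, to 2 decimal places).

VaR as a fraction: $3,167 / $250,000 = 1.267%.
σ = VaR / z = 1.267% / 1.645 = 0.770%.

0.77%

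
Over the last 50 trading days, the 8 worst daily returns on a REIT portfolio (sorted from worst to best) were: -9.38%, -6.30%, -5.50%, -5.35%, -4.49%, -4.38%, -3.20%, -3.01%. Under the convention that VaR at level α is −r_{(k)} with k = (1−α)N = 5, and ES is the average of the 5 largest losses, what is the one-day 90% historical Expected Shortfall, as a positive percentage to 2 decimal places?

The 5 worst returns sum to -31.02%.
ES = −(-31.02%) / 5 = 6.204% ≈ 6.20%.

6.20%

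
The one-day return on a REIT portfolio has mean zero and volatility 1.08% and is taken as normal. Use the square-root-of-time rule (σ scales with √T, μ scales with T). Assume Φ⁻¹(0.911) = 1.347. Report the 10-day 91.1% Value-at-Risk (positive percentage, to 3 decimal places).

σ_{10d} = 1.08% × √10 = 3.415%.
VaR = 1.347 × 3.415% = 4.600%.

4.600%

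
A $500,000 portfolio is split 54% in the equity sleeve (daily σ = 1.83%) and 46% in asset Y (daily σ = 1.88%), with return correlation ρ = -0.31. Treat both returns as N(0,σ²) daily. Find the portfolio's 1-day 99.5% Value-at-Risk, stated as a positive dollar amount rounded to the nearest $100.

$14,100

σ_p² = 0.54²·1.83² + 0.46²·1.88² + 2·-0.31·0.54·0.46·1.83·1.88 = 1.1946 (%²).
σ_p = √1.1946 = 1.093%.
At 99.5%, z = 2.576.
VaR = 2.576 × 1.093% = 2.816%; on $500,000 that is $14,080.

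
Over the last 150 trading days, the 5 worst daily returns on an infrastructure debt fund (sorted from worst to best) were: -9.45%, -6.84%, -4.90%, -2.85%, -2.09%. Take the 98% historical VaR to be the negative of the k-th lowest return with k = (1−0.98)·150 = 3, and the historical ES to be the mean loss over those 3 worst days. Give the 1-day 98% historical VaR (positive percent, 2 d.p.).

k = 3; the 3rd lowest return is -4.90%, so VaR = 4.90%.

4.90%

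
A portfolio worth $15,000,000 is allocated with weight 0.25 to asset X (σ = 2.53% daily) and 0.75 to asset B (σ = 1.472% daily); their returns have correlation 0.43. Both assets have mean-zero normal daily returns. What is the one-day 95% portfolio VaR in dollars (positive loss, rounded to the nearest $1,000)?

$368,000

σ_p² = 0.25²·2.53² + 0.75²·1.472² + 2·0.43·0.25·0.75·2.53·1.472 = 2.2194 (%²).
σ_p = √2.2194 = 1.490%.
At 95%, z = 1.645.
VaR = 1.645 × 1.490% = 2.451%; on $15,000,000 that is $367,650.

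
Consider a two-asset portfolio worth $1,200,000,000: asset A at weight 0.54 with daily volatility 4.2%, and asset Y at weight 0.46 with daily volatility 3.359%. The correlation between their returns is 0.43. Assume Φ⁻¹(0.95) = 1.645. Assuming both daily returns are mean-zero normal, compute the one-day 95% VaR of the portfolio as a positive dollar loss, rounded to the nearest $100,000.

σ_p² = 0.54²·4.2² + 0.46²·3.359² + 2·0.43·0.54·0.46·4.2·3.359 = 10.5450 (%²).
σ_p = √10.5450 = 3.247%.
VaR = 1.645 × 3.247% = 5.341%; on $1,200,000,000 that is $64,092,000.

$64,100,000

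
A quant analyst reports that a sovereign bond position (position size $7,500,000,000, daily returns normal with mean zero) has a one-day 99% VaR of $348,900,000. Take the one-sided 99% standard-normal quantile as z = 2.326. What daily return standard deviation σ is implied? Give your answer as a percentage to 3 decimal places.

2.000%

VaR as a fraction: $348,900,000 / $7,500,000,000 = 4.652%.
σ = VaR / z = 4.652% / 2.326 = 2.000%.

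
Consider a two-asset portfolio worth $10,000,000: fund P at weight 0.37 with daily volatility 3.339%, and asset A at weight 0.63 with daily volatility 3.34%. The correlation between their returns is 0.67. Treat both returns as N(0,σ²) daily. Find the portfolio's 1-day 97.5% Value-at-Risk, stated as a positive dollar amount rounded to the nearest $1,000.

$602,000

σ_p² = 0.37²·3.339² + 0.63²·3.34² + 2·0.67·0.37·0.63·3.339·3.34 = 9.4374 (%²).
σ_p = √9.4374 = 3.072%.
At 97.5%, z = 1.960.
VaR = 1.960 × 3.072% = 6.021%; on $10,000,000 that is $602,100.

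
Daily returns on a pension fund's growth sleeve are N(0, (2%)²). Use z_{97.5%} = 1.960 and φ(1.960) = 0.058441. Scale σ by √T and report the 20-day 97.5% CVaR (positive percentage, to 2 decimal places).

σ_{20d} = 2% × √20 = 8.944%.
ES multiplier = φ(z)/(1−α) = 0.058441/0.025 = 2.338.
ES = 8.944% × 2.338 = 20.911%.

20.91%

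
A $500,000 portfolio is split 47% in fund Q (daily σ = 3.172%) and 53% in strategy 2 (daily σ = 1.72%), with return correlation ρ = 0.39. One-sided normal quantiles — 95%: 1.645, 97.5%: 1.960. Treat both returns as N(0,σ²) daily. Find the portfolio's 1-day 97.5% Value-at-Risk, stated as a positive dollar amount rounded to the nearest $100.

$19,900

σ_p² = 0.47²·3.172² + 0.53²·1.72² + 2·0.39·0.47·0.53·3.172·1.72 = 4.1137 (%²).
σ_p = √4.1137 = 2.028%.
VaR = 1.960 × 2.028% = 3.975%; on $500,000 that is $19,875.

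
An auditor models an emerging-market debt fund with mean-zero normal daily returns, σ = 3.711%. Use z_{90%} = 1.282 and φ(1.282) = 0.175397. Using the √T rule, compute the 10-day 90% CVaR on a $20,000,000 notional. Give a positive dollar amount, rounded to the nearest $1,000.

σ_{10d} = 3.711% × √10 = 11.735%.
ES multiplier = φ(z)/(1−α) = 0.175397/0.1 = 1.754.
ES = 11.735% × 1.754 = 20.583%; on $20,000,000: $4,116,600.

$4,117,000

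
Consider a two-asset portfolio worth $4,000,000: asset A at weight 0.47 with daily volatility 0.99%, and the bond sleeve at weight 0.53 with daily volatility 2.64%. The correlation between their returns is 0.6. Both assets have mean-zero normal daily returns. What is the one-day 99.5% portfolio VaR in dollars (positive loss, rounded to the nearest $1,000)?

σ_p² = 0.47²·0.99² + 0.53²·2.64² + 2·0.6·0.47·0.53·0.99·2.64 = 2.9555 (%²).
σ_p = √2.9555 = 1.719%.
At 99.5%, z = 2.576.
VaR = 2.576 × 1.719% = 4.428%; on $4,000,000 that is $177,120.

$177,000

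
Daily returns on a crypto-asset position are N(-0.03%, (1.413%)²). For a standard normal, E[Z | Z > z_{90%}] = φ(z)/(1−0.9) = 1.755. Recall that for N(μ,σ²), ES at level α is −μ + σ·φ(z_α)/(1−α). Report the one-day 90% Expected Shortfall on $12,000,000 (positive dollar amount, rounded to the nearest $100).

ES = −(-0.03%) + 1.413% × 1.755 = 2.510%.
On $12,000,000: 0.02510 × $12,000,000 = $301,200.

$301,200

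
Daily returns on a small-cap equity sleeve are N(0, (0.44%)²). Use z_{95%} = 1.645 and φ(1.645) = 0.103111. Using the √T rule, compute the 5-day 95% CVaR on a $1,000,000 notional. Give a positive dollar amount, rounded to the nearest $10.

$20,290

σ_{5d} = 0.44% × √5 = 0.984%.
ES multiplier = φ(z)/(1−α) = 0.103111/0.05 = 2.062.
ES = 0.984% × 2.062 = 2.029%; on $1,000,000: $20,290.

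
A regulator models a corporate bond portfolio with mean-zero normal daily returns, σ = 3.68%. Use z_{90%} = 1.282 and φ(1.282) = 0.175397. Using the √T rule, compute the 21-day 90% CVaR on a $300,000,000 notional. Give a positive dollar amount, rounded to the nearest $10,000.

$88,740,000

σ_{21d} = 3.68% × √21 = 16.864%.
ES multiplier = φ(z)/(1−α) = 0.175397/0.1 = 1.754.
ES = 16.864% × 1.754 = 29.579%; on $300,000,000: $88,737,000.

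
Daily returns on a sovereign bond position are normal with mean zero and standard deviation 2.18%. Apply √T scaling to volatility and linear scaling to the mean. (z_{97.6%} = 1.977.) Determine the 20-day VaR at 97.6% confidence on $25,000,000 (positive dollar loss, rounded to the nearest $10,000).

σ_{20d} = 2.18% × √20 = 9.749%.
VaR = 1.977 × 9.749% = 19.274%.
On $25,000,000: 0.19274 × $25,000,000 = $4,818,500.

$4,820,000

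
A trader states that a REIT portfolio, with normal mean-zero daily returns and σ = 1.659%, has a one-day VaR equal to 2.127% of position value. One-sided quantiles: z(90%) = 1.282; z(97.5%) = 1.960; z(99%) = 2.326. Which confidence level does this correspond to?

90%

Implied z = VaR/σ = 2.127 / 1.659 = 1.282.
This matches z(90%) = 1.282.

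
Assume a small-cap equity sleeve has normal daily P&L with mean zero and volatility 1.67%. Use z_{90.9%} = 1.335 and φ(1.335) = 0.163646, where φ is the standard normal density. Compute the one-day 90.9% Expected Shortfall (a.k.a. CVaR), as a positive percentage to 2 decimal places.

Tail multiplier: φ(z)/(1−α) = 0.163646 / 0.091 = 1.798.
ES = 1.67% × 1.798 = 3.003%.

3.00%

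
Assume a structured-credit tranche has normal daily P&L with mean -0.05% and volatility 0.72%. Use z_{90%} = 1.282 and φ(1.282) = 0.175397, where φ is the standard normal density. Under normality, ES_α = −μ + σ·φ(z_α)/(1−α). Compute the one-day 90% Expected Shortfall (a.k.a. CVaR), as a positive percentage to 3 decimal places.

Tail multiplier: φ(z)/(1−α) = 0.175397 / 0.1 = 1.754.
ES = −(-0.05%) + 0.72% × 1.754 = 1.313%.

1.313%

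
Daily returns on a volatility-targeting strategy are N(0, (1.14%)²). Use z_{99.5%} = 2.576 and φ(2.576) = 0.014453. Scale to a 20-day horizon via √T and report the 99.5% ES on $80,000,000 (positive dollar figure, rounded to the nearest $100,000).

σ_{20d} = 1.14% × √20 = 5.098%.
ES multiplier = φ(z)/(1−α) = 0.014453/0.005 = 2.891.
ES = 5.098% × 2.891 = 14.738%; on $80,000,000: $11,790,400.

$11,800,000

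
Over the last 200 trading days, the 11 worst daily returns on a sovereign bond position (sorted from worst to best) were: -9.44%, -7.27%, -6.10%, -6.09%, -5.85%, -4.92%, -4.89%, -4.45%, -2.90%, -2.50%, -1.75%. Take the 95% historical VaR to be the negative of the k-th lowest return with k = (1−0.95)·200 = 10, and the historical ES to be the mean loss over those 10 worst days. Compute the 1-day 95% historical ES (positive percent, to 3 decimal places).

5.441%

The 10 worst returns sum to -54.41%.
ES = −(-54.41%) / 10 = 5.441%.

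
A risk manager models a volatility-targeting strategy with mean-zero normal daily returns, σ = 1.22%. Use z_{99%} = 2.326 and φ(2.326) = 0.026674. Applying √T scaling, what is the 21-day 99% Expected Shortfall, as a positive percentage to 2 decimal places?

14.91%

σ_{21d} = 1.22% × √21 = 5.591%.
ES multiplier = φ(z)/(1−α) = 0.026674/0.01 = 2.667.
ES = 5.591% × 2.667 = 14.911%.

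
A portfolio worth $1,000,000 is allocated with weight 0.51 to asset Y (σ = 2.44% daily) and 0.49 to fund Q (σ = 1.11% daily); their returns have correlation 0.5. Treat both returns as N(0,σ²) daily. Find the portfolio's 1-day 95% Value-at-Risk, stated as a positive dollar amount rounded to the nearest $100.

σ_p² = 0.51²·2.44² + 0.49²·1.11² + 2·0.5·0.51·0.49·2.44·1.11 = 2.5212 (%²).
σ_p = √2.5212 = 1.588%.
At 95%, z = 1.645.
VaR = 1.645 × 1.588% = 2.612%; on $1,000,000 that is $26,120.

$26,100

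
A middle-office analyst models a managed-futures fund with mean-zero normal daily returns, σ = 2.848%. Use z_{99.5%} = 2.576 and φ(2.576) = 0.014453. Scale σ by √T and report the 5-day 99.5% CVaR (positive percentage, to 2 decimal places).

σ_{5d} = 2.848% × √5 = 6.368%.
ES multiplier = φ(z)/(1−α) = 0.014453/0.005 = 2.891.
ES = 6.368% × 2.891 = 18.410%.

18.41%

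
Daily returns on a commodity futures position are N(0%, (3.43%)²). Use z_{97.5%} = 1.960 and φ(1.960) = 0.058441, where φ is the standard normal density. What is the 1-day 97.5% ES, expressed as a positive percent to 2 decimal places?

8.02%

Tail multiplier: φ(z)/(1−α) = 0.058441 / 0.025 = 2.338.
ES = 3.43% × 2.338 = 8.019%.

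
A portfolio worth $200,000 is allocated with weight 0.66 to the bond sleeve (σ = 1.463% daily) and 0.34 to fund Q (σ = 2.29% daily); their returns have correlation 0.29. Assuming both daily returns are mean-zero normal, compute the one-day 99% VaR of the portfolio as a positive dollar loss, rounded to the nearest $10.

σ_p² = 0.66²·1.463² + 0.34²·2.29² + 2·0.29·0.66·0.34·1.463·2.29 = 1.9746 (%²).
σ_p = √1.9746 = 1.405%.
At 99%, z = 2.326.
VaR = 2.326 × 1.405% = 3.268%; on $200,000 that is $6,536.

$6,540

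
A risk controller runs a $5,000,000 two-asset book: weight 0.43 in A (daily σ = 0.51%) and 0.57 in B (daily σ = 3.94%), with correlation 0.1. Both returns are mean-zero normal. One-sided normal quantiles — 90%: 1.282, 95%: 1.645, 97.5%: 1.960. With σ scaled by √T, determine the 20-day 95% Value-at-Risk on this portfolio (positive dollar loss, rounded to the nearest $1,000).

$838,000

σ_p = √(0.43²·0.51² + 0.57²·3.94² + 2·0.1·0.43·0.57·0.51·3.94) = 2.278%.
σ_{20d} = 2.278% × √20 = 10.188%.
VaR = 1.645 × 10.188% = 16.759%; on $5,000,000 that is $837,950.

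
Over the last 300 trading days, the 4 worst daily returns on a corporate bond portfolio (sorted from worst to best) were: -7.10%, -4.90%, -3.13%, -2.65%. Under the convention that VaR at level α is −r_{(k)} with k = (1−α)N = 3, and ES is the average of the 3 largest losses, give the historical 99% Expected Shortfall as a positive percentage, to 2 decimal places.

5.04%

The 3 worst returns sum to -15.13%.
ES = −(-15.13%) / 3 = 5.0433…% ≈ 5.04%.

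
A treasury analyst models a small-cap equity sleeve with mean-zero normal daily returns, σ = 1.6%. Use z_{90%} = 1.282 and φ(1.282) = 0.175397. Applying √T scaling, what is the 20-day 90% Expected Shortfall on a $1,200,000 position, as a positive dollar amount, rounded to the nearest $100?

σ_{20d} = 1.6% × √20 = 7.155%.
ES multiplier = φ(z)/(1−α) = 0.175397/0.1 = 1.754.
ES = 7.155% × 1.754 = 12.550%; on $1,200,000: $150,600.

$150,600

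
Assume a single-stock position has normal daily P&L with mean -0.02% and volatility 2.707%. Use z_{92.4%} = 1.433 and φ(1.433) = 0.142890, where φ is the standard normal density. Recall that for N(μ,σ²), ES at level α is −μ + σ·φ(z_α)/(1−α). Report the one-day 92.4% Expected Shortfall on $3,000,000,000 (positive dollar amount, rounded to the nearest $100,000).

Tail multiplier: φ(z)/(1−α) = 0.142890 / 0.076 = 1.880.
ES = −(-0.02%) + 2.707% × 1.880 = 5.109%.
On $3,000,000,000: 0.05109 × $3,000,000,000 = $153,270,000.

$153,300,000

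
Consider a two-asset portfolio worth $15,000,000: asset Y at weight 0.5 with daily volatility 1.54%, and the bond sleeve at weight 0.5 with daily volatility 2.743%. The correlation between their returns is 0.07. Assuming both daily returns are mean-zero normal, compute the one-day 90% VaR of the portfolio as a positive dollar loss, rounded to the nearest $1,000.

σ_p² = 0.5²·1.54² + 0.5²·2.743² + 2·0.07·0.5·0.5·1.54·2.743 = 2.6218 (%²).
σ_p = √2.6218 = 1.619%.
At 90%, z = 1.282.
VaR = 1.282 × 1.619% = 2.076%; on $15,000,000 that is $311,400.

$311,000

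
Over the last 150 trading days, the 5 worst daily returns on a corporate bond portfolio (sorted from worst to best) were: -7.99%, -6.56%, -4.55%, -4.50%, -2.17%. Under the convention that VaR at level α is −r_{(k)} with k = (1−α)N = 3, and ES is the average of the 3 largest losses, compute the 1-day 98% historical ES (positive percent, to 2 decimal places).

The 3 worst returns sum to -19.10%.
ES = −(-19.10%) / 3 = 6.3666…% ≈ 6.37%.

6.37%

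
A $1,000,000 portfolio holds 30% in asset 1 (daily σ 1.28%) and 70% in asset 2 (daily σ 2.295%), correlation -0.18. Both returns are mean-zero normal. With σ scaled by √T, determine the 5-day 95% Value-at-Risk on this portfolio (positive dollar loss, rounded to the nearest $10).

σ_p = √(0.3²·1.28² + 0.7²·2.295² + 2·-0.18·0.3·0.7·1.28·2.295) = 1.583%.
σ_{5d} = 1.583% × √5 = 3.540%.
z(95%) = 1.645.
VaR = 1.645 × 3.540% = 5.823%; on $1,000,000 that is $58,230.

$58,230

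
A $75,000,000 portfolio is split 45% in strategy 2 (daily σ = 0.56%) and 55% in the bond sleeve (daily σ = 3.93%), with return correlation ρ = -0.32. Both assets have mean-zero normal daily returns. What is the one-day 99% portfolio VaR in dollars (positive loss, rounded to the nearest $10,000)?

σ_p² = 0.45²·0.56² + 0.55²·3.93² + 2·-0.32·0.45·0.55·0.56·3.93 = 4.3870 (%²).
σ_p = √4.3870 = 2.095%.
At 99%, z = 2.326.
VaR = 2.326 × 2.095% = 4.873%; on $75,000,000 that is $3,654,750.

$3,650,000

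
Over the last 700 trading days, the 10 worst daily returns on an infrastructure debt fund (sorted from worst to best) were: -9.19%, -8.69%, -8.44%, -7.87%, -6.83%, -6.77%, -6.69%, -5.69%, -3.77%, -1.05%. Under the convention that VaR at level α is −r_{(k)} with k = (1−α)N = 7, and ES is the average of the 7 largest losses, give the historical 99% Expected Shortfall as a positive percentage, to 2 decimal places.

7.78%

The 7 worst returns sum to -54.48%.
ES = −(-54.48%) / 7 = 7.7828…% ≈ 7.78%.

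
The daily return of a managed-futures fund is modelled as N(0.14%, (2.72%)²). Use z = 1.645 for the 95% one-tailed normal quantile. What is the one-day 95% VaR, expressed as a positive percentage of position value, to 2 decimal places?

VaR = −μ + z·σ = −(0.14%) + 1.645 × 2.72% = 4.334%.

4.33%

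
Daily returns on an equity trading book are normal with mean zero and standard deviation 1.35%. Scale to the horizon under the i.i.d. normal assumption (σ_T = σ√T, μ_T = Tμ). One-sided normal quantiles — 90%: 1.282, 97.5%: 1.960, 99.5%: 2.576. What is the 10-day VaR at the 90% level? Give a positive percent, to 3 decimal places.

5.473%

σ_{10d} = 1.35% × √10 = 4.269%.
VaR = 1.282 × 4.269% = 5.473%.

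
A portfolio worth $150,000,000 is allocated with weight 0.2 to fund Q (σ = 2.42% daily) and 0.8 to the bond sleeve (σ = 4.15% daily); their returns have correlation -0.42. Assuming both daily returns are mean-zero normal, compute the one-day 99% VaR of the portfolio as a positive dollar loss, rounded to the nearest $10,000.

σ_p² = 0.2²·2.42² + 0.8²·4.15² + 2·-0.42·0.2·0.8·2.42·4.15 = 9.9069 (%²).
σ_p = √9.9069 = 3.148%.
At 99%, z = 2.326.
VaR = 2.326 × 3.148% = 7.322%; on $150,000,000 that is $10,983,000.

$10,980,000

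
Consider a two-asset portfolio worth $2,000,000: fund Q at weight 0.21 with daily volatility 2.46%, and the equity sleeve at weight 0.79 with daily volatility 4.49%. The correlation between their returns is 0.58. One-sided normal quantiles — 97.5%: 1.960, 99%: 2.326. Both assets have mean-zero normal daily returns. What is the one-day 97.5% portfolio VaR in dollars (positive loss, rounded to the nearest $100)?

σ_p² = 0.21²·2.46² + 0.79²·4.49² + 2·0.58·0.21·0.79·2.46·4.49 = 14.9744 (%²).
σ_p = √14.9744 = 3.870%.
VaR = 1.960 × 3.870% = 7.585%; on $2,000,000 that is $151,700.

$151,700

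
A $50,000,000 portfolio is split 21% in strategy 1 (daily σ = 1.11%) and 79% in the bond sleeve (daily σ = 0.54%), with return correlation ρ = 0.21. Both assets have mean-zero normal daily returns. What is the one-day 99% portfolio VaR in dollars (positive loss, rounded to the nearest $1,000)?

$613,000

σ_p² = 0.21²·1.11² + 0.79²·0.54² + 2·0.21·0.21·0.79·1.11·0.54 = 0.2781 (%²).
σ_p = √0.2781 = 0.527%.
At 99%, z = 2.326.
VaR = 2.326 × 0.527% = 1.226%; on $50,000,000 that is $613,000.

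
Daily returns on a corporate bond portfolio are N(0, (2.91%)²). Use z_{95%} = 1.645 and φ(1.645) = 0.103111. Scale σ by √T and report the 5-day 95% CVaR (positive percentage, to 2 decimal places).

σ_{5d} = 2.91% × √5 = 6.507%.
ES multiplier = φ(z)/(1−α) = 0.103111/0.05 = 2.062.
ES = 6.507% × 2.062 = 13.417%.

13.42%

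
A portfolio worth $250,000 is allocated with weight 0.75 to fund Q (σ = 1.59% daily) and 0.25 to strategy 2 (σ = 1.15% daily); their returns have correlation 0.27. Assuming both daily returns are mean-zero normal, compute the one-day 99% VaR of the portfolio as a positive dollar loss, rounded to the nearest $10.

σ_p² = 0.75²·1.59² + 0.25²·1.15² + 2·0.27·0.75·0.25·1.59·1.15 = 1.6898 (%²).
σ_p = √1.6898 = 1.300%.
At 99%, z = 2.326.
VaR = 2.326 × 1.300% = 3.024%; on $250,000 that is $7,560.

$7,560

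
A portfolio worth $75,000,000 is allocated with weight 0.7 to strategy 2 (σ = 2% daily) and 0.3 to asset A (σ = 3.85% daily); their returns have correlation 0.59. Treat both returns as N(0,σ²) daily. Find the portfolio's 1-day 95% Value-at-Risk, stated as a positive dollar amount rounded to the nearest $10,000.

σ_p² = 0.7²·2² + 0.3²·3.85² + 2·0.59·0.7·0.3·2·3.85 = 5.2021 (%²).
σ_p = √5.2021 = 2.281%.
At 95%, z = 1.645.
VaR = 1.645 × 2.281% = 3.752%; on $75,000,000 that is $2,814,000.

$2,810,000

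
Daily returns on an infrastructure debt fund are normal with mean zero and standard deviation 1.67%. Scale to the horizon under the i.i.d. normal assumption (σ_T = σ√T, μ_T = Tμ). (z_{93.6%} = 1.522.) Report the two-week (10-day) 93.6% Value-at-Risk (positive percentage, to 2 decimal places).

σ_{10d} = 1.67% × √10 = 5.281%.
VaR = 1.522 × 5.281% = 8.038%.

8.04%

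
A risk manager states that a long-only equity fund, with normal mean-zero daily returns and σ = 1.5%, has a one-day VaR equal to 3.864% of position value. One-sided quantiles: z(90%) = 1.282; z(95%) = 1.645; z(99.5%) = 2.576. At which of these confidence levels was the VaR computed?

Implied z = VaR/σ = 3.864 / 1.5 = 2.576.
This matches z(99.5%) = 2.576.

99.5%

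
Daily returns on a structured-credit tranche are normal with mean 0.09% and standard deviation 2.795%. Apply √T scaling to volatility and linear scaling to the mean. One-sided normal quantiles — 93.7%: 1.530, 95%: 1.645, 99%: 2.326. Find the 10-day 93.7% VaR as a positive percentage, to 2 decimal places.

12.62%

σ_{10d} = 2.795% × √10 = 8.839%; μ_{10d} = 10 × 0.09% = 0.900%.
VaR = −(0.900%) + 1.530 × 8.839% = 12.624%.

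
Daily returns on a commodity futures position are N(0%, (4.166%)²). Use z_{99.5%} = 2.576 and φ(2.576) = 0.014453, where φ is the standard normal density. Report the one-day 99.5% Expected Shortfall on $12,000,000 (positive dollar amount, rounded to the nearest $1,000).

Tail multiplier: φ(z)/(1−α) = 0.014453 / 0.005 = 2.891.
ES = 4.166% × 2.891 = 12.044%.
On $12,000,000: 0.12044 × $12,000,000 = $1,445,280.

$1,445,000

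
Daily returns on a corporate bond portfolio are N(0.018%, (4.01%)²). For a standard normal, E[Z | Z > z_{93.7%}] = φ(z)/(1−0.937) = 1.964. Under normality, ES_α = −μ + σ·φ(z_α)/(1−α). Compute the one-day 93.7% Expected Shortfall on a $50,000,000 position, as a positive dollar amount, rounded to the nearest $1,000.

$3,929,000

ES = −(0.018%) + 4.01% × 1.964 = 7.858%.
On $50,000,000: 0.07858 × $50,000,000 = $3,929,000.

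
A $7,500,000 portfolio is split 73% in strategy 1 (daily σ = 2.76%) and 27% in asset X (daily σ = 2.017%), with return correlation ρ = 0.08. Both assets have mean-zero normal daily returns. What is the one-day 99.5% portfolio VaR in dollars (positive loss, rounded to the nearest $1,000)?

$411,000

σ_p² = 0.73²·2.76² + 0.27²·2.017² + 2·0.08·0.73·0.27·2.76·2.017 = 4.5316 (%²).
σ_p = √4.5316 = 2.129%.
At 99.5%, z = 2.576.
VaR = 2.576 × 2.129% = 5.484%; on $7,500,000 that is $411,300.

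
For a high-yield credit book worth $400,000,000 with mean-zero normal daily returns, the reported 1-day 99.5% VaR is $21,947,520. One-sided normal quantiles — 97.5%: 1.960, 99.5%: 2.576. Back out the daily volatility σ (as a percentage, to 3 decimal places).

2.130%

VaR as a fraction: $21,947,520 / $400,000,000 = 5.487%.
σ = VaR / z = 5.487% / 2.576 = 2.130%.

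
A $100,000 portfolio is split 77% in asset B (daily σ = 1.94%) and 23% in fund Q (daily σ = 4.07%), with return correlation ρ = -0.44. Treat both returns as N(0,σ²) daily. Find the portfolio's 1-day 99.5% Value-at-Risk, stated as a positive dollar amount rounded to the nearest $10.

$3,530

σ_p² = 0.77²·1.94² + 0.23²·4.07² + 2·-0.44·0.77·0.23·1.94·4.07 = 1.8772 (%²).
σ_p = √1.8772 = 1.370%.
At 99.5%, z = 2.576.
VaR = 2.576 × 1.370% = 3.529%; on $100,000 that is $3,529.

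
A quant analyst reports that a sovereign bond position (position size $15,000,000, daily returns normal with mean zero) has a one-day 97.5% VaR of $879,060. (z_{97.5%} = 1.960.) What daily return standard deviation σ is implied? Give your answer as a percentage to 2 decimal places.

VaR as a fraction: $879,060 / $15,000,000 = 5.860%.
σ = VaR / z = 5.860% / 1.960 = 2.990%.

2.99%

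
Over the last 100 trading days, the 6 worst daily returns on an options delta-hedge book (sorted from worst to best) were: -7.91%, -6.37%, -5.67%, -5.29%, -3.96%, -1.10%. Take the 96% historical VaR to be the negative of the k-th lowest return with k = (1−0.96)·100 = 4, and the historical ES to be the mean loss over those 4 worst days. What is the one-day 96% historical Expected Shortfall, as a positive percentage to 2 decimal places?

The 4 worst returns sum to -25.24%.
ES = −(-25.24%) / 4 = 6.31%.

6.31%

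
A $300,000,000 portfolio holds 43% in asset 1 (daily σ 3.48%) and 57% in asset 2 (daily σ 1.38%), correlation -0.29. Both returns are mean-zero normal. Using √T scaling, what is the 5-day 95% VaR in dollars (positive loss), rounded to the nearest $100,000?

$16,300,000

σ_p = √(0.43²·3.48² + 0.57²·1.38² + 2·-0.29·0.43·0.57·3.48·1.38) = 1.475%.
σ_{5d} = 1.475% × √5 = 3.298%.
z(95%) = 1.645.
VaR = 1.645 × 3.298% = 5.425%; on $300,000,000 that is $16,275,000.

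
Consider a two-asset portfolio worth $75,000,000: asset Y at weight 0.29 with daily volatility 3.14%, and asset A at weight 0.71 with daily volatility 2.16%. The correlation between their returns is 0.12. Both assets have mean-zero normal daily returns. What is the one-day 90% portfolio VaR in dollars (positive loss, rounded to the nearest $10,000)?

$1,800,000

σ_p² = 0.29²·3.14² + 0.71²·2.16² + 2·0.12·0.29·0.71·3.14·2.16 = 3.5163 (%²).
σ_p = √3.5163 = 1.875%.
At 90%, z = 1.282.
VaR = 1.282 × 1.875% = 2.404%; on $75,000,000 that is $1,803,000.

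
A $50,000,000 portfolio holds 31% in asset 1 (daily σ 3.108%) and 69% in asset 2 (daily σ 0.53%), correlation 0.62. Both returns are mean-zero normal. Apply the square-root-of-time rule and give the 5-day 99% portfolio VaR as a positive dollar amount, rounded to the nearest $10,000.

σ_p = √(0.31²·3.108² + 0.69²·0.53² + 2·0.62·0.31·0.69·3.108·0.53) = 1.224%.
σ_{5d} = 1.224% × √5 = 2.737%.
z(99%) = 2.326.
VaR = 2.326 × 2.737% = 6.366%; on $50,000,000 that is $3,183,000.

$3,180,000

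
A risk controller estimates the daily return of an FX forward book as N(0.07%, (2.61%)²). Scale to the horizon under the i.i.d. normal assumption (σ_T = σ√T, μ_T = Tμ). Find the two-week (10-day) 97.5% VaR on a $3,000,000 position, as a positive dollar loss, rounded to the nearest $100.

At 97.5%, z = 1.960.
σ_{10d} = 2.61% × √10 = 8.254%; μ_{10d} = 10 × 0.07% = 0.700%.
VaR = −(0.700%) + 1.960 × 8.254% = 15.478%.
On $3,000,000: 0.15478 × $3,000,000 = $464,340.

$464,300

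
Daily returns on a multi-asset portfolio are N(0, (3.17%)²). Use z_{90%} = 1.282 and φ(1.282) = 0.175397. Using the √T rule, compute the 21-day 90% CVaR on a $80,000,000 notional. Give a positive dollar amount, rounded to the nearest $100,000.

σ_{21d} = 3.17% × √21 = 14.527%.
ES multiplier = φ(z)/(1−α) = 0.175397/0.1 = 1.754.
ES = 14.527% × 1.754 = 25.480%; on $80,000,000: $20,384,000.

$20,400,000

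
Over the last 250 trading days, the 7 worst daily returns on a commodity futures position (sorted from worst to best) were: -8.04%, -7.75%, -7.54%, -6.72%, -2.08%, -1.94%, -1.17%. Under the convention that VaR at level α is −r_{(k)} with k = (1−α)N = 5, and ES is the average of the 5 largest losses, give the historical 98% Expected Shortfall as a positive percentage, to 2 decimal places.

The 5 worst returns sum to -32.13%.
ES = −(-32.13%) / 5 = 6.426% ≈ 6.43%.

6.43%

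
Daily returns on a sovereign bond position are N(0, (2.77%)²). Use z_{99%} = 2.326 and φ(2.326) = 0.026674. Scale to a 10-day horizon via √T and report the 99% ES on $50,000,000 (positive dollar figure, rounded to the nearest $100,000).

σ_{10d} = 2.77% × √10 = 8.760%.
ES multiplier = φ(z)/(1−α) = 0.026674/0.01 = 2.667.
ES = 8.760% × 2.667 = 23.363%; on $50,000,000: $11,681,500.

$11,700,000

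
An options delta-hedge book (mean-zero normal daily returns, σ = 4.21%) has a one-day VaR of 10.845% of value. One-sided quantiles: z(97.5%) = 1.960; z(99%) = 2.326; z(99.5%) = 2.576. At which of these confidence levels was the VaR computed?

99.5%

Implied z = VaR/σ = 10.845 / 4.21 = 2.576.
This matches z(99.5%) = 2.576.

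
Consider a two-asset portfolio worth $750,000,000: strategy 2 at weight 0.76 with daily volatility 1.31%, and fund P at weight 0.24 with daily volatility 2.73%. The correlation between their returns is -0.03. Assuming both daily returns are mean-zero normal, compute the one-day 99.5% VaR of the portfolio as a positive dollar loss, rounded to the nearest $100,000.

$22,700,000

σ_p² = 0.76²·1.31² + 0.24²·2.73² + 2·-0.03·0.76·0.24·1.31·2.73 = 1.3814 (%²).
σ_p = √1.3814 = 1.175%.
At 99.5%, z = 2.576.
VaR = 2.576 × 1.175% = 3.027%; on $750,000,000 that is $22,702,500.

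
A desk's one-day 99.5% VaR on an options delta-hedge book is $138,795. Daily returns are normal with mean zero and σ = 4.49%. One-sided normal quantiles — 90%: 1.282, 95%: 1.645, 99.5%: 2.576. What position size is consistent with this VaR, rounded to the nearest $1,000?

VaR as a fraction of value: z·σ = 2.576 × 4.49% = 11.5662%.
Position = $138,795 / 0.115662 = $1,200,001.

$1,200,000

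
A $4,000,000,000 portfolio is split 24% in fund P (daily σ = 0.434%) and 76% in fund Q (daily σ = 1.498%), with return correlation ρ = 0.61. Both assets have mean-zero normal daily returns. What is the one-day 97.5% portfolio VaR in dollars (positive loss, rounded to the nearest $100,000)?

$94,500,000

σ_p² = 0.24²·0.434² + 0.76²·1.498² + 2·0.61·0.24·0.76·0.434·1.498 = 1.4517 (%²).
σ_p = √1.4517 = 1.205%.
At 97.5%, z = 1.960.
VaR = 1.960 × 1.205% = 2.362%; on $4,000,000,000 that is $94,480,000.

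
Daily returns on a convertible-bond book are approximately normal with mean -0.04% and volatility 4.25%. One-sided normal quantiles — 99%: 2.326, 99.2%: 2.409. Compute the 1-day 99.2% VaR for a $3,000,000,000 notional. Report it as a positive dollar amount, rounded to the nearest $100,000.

VaR = −μ + z·σ = −(-0.04%) + 2.409 × 4.25% = 10.278%.
On $3,000,000,000: 0.10278 × $3,000,000,000 = $308,340,000.

$308,300,000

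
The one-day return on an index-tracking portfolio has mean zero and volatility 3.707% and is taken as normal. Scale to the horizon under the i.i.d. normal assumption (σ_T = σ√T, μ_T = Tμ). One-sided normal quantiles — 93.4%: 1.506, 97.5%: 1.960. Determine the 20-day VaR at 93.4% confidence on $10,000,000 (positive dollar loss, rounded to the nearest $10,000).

σ_{20d} = 3.707% × √20 = 16.578%.
VaR = 1.506 × 16.578% = 24.966%.
On $10,000,000: 0.24966 × $10,000,000 = $2,496,600.

$2,500,000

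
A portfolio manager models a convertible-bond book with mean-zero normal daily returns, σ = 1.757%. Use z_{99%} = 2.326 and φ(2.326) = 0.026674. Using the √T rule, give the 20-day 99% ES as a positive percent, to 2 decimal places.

σ_{20d} = 1.757% × √20 = 7.858%.
ES multiplier = φ(z)/(1−α) = 0.026674/0.01 = 2.667.
ES = 7.858% × 2.667 = 20.957%.

20.96%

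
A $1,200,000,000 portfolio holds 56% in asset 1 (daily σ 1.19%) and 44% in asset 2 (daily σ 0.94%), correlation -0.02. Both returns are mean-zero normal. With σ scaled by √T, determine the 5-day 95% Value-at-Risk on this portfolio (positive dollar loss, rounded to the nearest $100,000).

$34,300,000

σ_p = √(0.56²·1.19² + 0.44²·0.94² + 2·-0.02·0.56·0.44·1.19·0.94) = 0.777%.
σ_{5d} = 0.777% × √5 = 1.737%.
z(95%) = 1.645.
VaR = 1.645 × 1.737% = 2.857%; on $1,200,000,000 that is $34,284,000.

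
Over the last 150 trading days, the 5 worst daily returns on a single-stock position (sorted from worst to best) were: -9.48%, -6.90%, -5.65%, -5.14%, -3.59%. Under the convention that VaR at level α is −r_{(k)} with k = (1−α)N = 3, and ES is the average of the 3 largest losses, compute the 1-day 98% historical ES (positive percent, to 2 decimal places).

The 3 worst returns sum to -22.03%.
ES = −(-22.03%) / 3 = 7.3433…% ≈ 7.34%.

7.34%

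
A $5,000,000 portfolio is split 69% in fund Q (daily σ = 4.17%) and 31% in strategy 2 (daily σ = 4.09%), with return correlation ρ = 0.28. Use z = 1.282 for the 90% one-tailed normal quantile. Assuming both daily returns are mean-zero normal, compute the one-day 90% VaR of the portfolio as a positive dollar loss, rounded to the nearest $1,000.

$221,000

σ_p² = 0.69²·4.17² + 0.31²·4.09² + 2·0.28·0.69·0.31·4.17·4.09 = 11.9294 (%²).
σ_p = √11.9294 = 3.454%.
VaR = 1.282 × 3.454% = 4.428%; on $5,000,000 that is $221,400.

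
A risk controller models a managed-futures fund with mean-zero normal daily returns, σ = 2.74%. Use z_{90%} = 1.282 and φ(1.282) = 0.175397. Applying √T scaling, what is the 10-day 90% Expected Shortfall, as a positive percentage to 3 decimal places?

σ_{10d} = 2.74% × √10 = 8.665%.
ES multiplier = φ(z)/(1−α) = 0.175397/0.1 = 1.754.
ES = 8.665% × 1.754 = 15.198%.

15.198%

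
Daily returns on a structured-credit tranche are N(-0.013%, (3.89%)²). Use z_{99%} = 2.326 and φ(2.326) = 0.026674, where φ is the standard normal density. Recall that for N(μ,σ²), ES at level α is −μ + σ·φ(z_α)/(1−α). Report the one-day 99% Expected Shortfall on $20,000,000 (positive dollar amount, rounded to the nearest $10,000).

Tail multiplier: φ(z)/(1−α) = 0.026674 / 0.01 = 2.667.
ES = −(-0.013%) + 3.89% × 2.667 = 10.388%.
On $20,000,000: 0.10388 × $20,000,000 = $2,077,600.

$2,080,000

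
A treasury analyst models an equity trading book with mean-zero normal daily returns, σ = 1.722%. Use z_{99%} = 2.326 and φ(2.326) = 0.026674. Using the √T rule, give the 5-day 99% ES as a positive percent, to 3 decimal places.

σ_{5d} = 1.722% × √5 = 3.851%.
ES multiplier = φ(z)/(1−α) = 0.026674/0.01 = 2.667.
ES = 3.851% × 2.667 = 10.271%.

10.271%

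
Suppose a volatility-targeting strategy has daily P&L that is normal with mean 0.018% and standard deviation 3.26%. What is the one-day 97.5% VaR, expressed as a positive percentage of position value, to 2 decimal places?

6.37%

At 97.5% one-sided, z = 1.960.
VaR = −μ + z·σ = −(0.018%) + 1.960 × 3.26% = 6.372%.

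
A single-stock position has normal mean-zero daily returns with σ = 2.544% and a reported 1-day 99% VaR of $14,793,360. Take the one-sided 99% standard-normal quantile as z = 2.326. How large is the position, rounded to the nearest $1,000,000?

$250,000,000

VaR as a fraction of value: z·σ = 2.326 × 2.544% = 5.91734%.
Position = $14,793,360 / 0.0591734 = $250,000,000.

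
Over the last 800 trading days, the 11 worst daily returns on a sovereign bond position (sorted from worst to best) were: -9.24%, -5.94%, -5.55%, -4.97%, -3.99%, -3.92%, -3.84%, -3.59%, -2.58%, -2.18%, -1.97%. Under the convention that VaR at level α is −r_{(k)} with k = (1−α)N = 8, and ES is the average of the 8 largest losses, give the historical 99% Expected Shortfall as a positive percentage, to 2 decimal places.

The 8 worst returns sum to -41.04%.
ES = −(-41.04%) / 8 = 5.13%.

5.13%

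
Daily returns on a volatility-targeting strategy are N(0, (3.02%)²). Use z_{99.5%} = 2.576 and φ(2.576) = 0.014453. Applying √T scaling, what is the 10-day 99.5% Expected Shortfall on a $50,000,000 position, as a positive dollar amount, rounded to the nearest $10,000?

$13,800,000

σ_{10d} = 3.02% × √10 = 9.550%.
ES multiplier = φ(z)/(1−α) = 0.014453/0.005 = 2.891.
ES = 9.550% × 2.891 = 27.609%; on $50,000,000: $13,804,500.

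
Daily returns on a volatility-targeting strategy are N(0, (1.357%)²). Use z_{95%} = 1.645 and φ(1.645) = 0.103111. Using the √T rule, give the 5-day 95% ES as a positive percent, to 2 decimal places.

6.26%

σ_{5d} = 1.357% × √5 = 3.034%.
ES multiplier = φ(z)/(1−α) = 0.103111/0.05 = 2.062.
ES = 3.034% × 2.062 = 6.256%.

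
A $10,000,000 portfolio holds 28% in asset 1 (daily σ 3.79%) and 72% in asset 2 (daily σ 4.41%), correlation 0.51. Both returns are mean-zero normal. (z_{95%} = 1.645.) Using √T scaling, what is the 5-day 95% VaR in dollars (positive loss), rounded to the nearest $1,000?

$1,408,000

σ_p = √(0.28²·3.79² + 0.72²·4.41² + 2·0.51·0.28·0.72·3.79·4.41) = 3.827%.
σ_{5d} = 3.827% × √5 = 8.557%.
VaR = 1.645 × 8.557% = 14.076%; on $10,000,000 that is $1,407,600.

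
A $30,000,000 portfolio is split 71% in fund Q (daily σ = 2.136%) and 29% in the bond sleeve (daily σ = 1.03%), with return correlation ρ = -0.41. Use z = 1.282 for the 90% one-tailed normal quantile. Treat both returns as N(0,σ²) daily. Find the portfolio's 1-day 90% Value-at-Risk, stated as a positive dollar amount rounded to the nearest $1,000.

$546,000

σ_p² = 0.71²·2.136² + 0.29²·1.03² + 2·-0.41·0.71·0.29·2.136·1.03 = 2.0177 (%²).
σ_p = √2.0177 = 1.420%.
VaR = 1.282 × 1.420% = 1.820%; on $30,000,000 that is $546,000.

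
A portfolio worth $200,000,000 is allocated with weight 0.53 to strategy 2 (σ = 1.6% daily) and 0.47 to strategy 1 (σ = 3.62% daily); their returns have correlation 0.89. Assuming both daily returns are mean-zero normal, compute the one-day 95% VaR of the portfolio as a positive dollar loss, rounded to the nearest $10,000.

$8,180,000

σ_p² = 0.53²·1.6² + 0.47²·3.62² + 2·0.89·0.53·0.47·1.6·3.62 = 6.1820 (%²).
σ_p = √6.1820 = 2.486%.
At 95%, z = 1.645.
VaR = 1.645 × 2.486% = 4.089%; on $200,000,000 that is $8,178,000.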